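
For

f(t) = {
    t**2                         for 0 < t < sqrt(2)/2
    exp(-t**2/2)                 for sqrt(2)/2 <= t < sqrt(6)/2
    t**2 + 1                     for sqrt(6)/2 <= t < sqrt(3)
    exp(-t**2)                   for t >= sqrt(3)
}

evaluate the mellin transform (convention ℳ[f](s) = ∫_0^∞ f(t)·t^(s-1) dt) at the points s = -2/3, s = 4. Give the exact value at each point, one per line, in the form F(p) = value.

back out the power substitution: t on [0, 1/2); exp(-t/2) on [1/2, 3/2); t + 1 on [3/2, 3); …
along the cuts sqrt(2)/2, sqrt(6)/2, sqrt(3), ℳ[f](s) splits into 4 integrals
on [0, sqrt(2)/2) integrate f = t**2 against the kernel
between sqrt(2)/2 and sqrt(6)/2 the integrand is exp(-t**2/2)·t^(s-1)
∫ over [sqrt(6)/2, sqrt(3)) of (t**2 + 1)·t^(s-1) joins the sum
segment [sqrt(3), ∞) carries exp(-t**2); integrate it

F(-2/3) = 2**(1/3)*(-2*2**(1/3)*uppergamma(-1/3, 3/4) + 2*2**(2/3)*uppergamma(-1/3, 3) + 3**(2/3) + 3 + 2*2**(1/3)*uppergamma(-1/3, 1/4) + 6**(2/3))/8
F(4) = -7*exp(-3/4)/2 + 2*exp(-3) + 5*exp(-1/4)/2 + 271/48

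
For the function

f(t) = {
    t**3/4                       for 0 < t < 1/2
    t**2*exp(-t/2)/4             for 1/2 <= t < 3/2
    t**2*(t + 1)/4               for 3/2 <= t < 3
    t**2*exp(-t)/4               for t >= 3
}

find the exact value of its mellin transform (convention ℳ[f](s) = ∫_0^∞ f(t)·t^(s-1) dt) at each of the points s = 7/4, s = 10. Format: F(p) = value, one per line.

F(7/4) = 2**(1/4)*(-6080*sqrt(2)*uppergamma(15/4, 3/4) - 747*3**(3/4) + 5 + 380*2**(3/4)*uppergamma(15/4, 3) + 9216*6**(3/4) + 6080*sqrt(2)*uppergamma(15/4, 1/4))/3040
F(10) = -354434904271143*exp(-3/4)/4096 + 35548619933/851968 + 400846563*exp(-3)/2 + 214975636319885*exp(-1/4)/4096

strip the common scale on t: 2*t**3 on [0, 1/4); t**2*exp(-t) on [1/4, 3/4); t**2*(2*t + 1) on [3/4, 3/2); …
remove the shared t-power first: 2*t on [0, 1/4); exp(-t) on [1/4, 3/4); 2*t + 1 on [3/4, 3/2); …
the common scale on t comes off first: t on [0, 1/2); exp(-t/2) on [1/2, 3/2); t + 1 on [3/2, 3); …
split f at 1/2, 3/2, 3: ℳ[f](s) collects 4 kernel integrals
on [0, 1/2): add ∫ t**3/4·t^(s-1) dt
between 1/2 and 3/2 the integrand is t**2*exp(-t/2)/4·t^(s-1)
on [3/2, 3) integrate f = t**2*(t + 1)/4 against the kernel
over [3, ∞), the kernel integral of t**2*exp(-t)/4 enters the sum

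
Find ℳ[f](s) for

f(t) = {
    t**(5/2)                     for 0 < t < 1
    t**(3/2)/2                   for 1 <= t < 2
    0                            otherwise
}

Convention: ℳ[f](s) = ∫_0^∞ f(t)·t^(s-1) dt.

(2**(s + 3/2)*(2*s + 5) + 2*s + 1)/((2*s + 3)*(2*s + 5))
  Re(s) > -5/2

strip the shared t-power: t**2 on [0, 1); t/2 on [1, 2)
invert the shared t-power to get t on [0, 1); 1/2 on [1, 2)
cuts at 1: linearity sums the 2 kernel integrals
on [0, 1): add ∫ t**(5/2)·t^(s-1) dt
segment 1 to 2 holds t**(3/2)/2; add its integral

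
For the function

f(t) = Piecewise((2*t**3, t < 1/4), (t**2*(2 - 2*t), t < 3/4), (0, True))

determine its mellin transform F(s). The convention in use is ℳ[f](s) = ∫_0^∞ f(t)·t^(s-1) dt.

the shared t-power comes off first: 2*t on [0, 1/4); 2 - 2*t on [1/4, 3/4)
remove the common scale on t first: t on [0, 1/2); 2 - t on [1/2, 3/2)
integrate the 2 segments split at 1/4, then add the results
piece [0, 1/4): integrate 2*t**3 against the kernel
on [1/4, 3/4) integrate f = t**2*(2 - 2*t) against the kernel

(9*3**s*(s + 2) + 36*3**s - 2*s - 8)/(32*2**(2*s)*(s + 2)*(s + 3))
  Re(s) > -3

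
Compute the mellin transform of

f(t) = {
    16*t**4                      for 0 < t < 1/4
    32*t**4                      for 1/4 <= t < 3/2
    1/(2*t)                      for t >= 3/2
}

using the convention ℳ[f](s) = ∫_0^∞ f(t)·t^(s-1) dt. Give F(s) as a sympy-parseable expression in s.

(7760*6**s*s - 7840*6**s - 3*s + 3)/(48*2**(2*s)*(s**2 + 3*s - 4))
  -4 < Re(s) < 1

invert the common scale on t to get t**4 on [0, 1/2); 2*t**4 on [1/2, 3); 1/t on [3, ∞)
remove the shared t-power first: t**2 on [0, 1/2); 2*t**2 on [1/2, 3); t**(-3) on [3, ∞)
the shared t-power comes off first: t on [0, 1/2); 2*t on [1/2, 3); t**(-4) on [3, ∞)
integrate the 3 segments split at 1/4, 3/2, then add the results
∫ 16*t**4·t^(s-1) over [0, 1/4)
for t in [1/4, 3/2): the term is ∫ 32*t**4·t^(s-1)
on [3/2, ∞) integrate f = 1/(2*t) against the kernel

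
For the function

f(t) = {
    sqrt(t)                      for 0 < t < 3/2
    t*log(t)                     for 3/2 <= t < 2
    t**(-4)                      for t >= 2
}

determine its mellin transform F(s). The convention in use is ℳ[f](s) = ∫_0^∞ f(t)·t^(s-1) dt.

cuts at 3/2, 2: linearity sums the 3 kernel integrals
on [0, 3/2): add ∫ sqrt(t)·t^(s-1) dt
∫ over [3/2, 2) of t*log(t)·t^(s-1) joins the sum
over [2, ∞), the kernel integral of t**(-4) enters the sum

(-32*2**(2*s)*(s - 4)*(2*s + 1) + 3**s*s*(s - 4)*(2*s + 1)*(-24*log(3) + 24*log(2)) + 3**s*(s - 4)*(2*s + 1)*(-24*log(3) + 24*log(2)) + 24*3**s*(s - 4)*(2*s + 1) + 16*3**s*sqrt(6)*(s - 4)*(s**2 + 2*s + 1) + 32*4**s*s*(s - 4)*(2*s + 1)*log(2) + 32*4**s*(s - 4)*(2*s + 1)*log(2) - 4**s*(2*s + 1)*(s**2 + 2*s + 1))/(16*2**s*(s - 4)*(2*s + 1)*(s**2 + 2*s + 1))
  -1/2 < Re(s) < 4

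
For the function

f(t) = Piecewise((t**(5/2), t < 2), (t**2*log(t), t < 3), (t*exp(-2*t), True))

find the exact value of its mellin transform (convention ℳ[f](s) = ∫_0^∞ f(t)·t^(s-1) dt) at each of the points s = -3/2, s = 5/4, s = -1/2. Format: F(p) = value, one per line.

F(-3/2) = -4*sqrt(3) - 2*sqrt(2)*sqrt(pi)*erfc(sqrt(6)) + 2*sqrt(3)*exp(-6)/3 + sqrt(6)*log(3**(3*sqrt(2))/2**(2*sqrt(3)))/3 + 2 + 4*sqrt(2)
F(5/4) = -432*3**(1/4)/169 - 32*2**(1/4)*log(2)/13 + 2**(3/4)*uppergamma(9/4, 6)/8 + 128*2**(1/4)/169 + 32*2**(3/4)/15 + 108*3**(1/4)*log(3)/13
F(-1/2) = -4*sqrt(3)/3 + sqrt(2)*sqrt(pi)*erfc(sqrt(6))/2 + 8*sqrt(2)/9 + 2 + log(3**(2*sqrt(3))/2**(4*sqrt(2)/3))

remove the shared t-power first: t**(3/2) on [0, 2); t*log(t) on [2, 3); exp(-2*t) on [3, ∞)
decompose at 2, 3; ℳ[f](s) sums the 3 pieces' integrals
on [0, 2): add ∫ t**(5/2)·t^(s-1) dt
between 2 and 3 the integrand is t**2*log(t)·t^(s-1)
over [3, ∞), the kernel integral of t*exp(-2*t) enters the sum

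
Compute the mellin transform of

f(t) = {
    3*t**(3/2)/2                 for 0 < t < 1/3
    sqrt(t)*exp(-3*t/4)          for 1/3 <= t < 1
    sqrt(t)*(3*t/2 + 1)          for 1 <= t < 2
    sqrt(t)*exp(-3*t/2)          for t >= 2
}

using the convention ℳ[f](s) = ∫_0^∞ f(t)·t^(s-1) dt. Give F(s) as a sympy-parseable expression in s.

3**(-s - 1/2)*(2**(s + 1/2)*(2*s + 1)*(2*s + 3)*uppergamma(s + 1/2, 3) + 2**(2*s + 1)*(2*s + 1)*(2*s + 3)*uppergamma(s + 1/2, 1/4) - 2**(2*s + 1)*(2*s + 1)*(2*s + 3)*uppergamma(s + 1/2, 3/4) + 3**(s + 1/2)*(-10*s - 5) - 4*3**(s + 1/2) + 6**(s + 1/2)*(16*s + 8) + 4*6**(s + 1/2) + 2*s + 1)/((2*s + 1)*(2*s + 3))
  Re(s) > -3/2

reversing the shared t-power: 3*t/2 on [0, 1/3); exp(-3*t/4) on [1/3, 1); 3*t/2 + 1 on [1, 2); …
remove the common scale on t first: t on [0, 1/2); exp(-t/2) on [1/2, 3/2); t + 1 on [3/2, 3); …
f breaks at 1/3, 1, 2 into 4 integrals to sum
piece [0, 1/3): integrate 3*t**(3/2)/2 against the kernel
for t in [1/3, 1): the term is ∫ sqrt(t)*exp(-3*t/4)·t^(s-1)
on [1, 2) integrate f = sqrt(t)*(3*t/2 + 1) against the kernel
for t in [2, ∞): the term is ∫ sqrt(t)*exp(-3*t/2)·t^(s-1)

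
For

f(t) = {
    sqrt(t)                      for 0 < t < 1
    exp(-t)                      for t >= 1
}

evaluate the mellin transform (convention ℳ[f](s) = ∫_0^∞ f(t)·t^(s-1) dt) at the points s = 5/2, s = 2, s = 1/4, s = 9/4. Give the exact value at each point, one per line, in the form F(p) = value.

integrate the 2 segments split at 1, then add the results
between 0 and 1 the integrand is sqrt(t)·t^(s-1)
over [1, ∞), the kernel integral of exp(-t) enters the sum

F(5/2) = (E*(9*sqrt(pi)*erfc(1) + 4) + 30)*exp(-1)/12
F(2) = 2/5 + 2*exp(-1)
F(1/4) = uppergamma(1/4, 1) + 4/3
F(9/4) = 4/11 + uppergamma(9/4, 1)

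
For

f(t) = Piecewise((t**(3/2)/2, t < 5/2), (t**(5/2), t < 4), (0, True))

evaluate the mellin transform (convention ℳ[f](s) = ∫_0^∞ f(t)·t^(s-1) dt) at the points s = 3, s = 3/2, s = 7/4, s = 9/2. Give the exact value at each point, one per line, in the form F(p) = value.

F(3) = 4096/11 - 10625*sqrt(10)/1584
F(3/2) = 10913/192
F(7/4) = -750*2**(3/4)*5**(1/4)/221 + 1024*sqrt(2)/17
F(9/2) = 12223537/5376

integrate the 2 segments split at 5/2, then add the results
over [0, 5/2), the kernel integral of t**(3/2)/2 enters the sum
the [5/2, 4) slice contributes ∫ t**(5/2)·t^(s-1) dt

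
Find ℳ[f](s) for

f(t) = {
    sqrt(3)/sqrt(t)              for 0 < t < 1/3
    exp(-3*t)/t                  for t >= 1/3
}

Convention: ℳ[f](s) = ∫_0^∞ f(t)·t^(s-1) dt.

3**(1 - s)*((2*s - 1)*uppergamma(s - 1, 1) + 2)/(2*s - 1)
  Re(s) > 1/2

invert the shared t-power to get sqrt(3)*sqrt(t) on [0, 1/3); exp(-3*t) on [1/3, ∞)
invert the common scale on t to get sqrt(t) on [0, 1); exp(-t) on [1, ∞)
integrate the 2 segments split at 1/3, then add the results
for t in [0, 1/3): the term is ∫ sqrt(3)/sqrt(t)·t^(s-1)
the [1/3, ∞) slice contributes ∫ exp(-3*t)/t·t^(s-1) dt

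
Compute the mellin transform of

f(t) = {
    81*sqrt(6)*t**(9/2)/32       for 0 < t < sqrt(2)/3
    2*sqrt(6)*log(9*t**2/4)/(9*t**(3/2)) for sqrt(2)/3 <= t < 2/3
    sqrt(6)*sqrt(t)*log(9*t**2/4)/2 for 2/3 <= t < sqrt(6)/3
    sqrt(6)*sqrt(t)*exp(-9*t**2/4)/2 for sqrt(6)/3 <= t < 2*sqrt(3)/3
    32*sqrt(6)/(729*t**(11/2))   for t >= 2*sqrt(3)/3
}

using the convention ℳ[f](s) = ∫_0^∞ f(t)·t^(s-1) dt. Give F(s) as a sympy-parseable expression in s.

2**(-s/2 - 1/4)*(27*2**(s/2 + 1/4)*(s/2 - 11/4)*(s/2 + 9/4)*(s + 1/2)**2*(-s + (s + 1/2)**2/4 + 1/2)*uppergamma(s/2 + 1/4, 3/2) - 27*2**(s/2 + 1/4)*(s/2 - 11/4)*(s/2 + 9/4)*(s + 1/2)**2*(-s + (s + 1/2)**2/4 + 1/2)*uppergamma(s/2 + 1/4, 3) - 27*2**(s/2 + 1/4)*(s/2 - 11/4)*(s/2 + 9/4)*(s + 1/2)**2 + 108*2**(s/2 + 1/4)*(s/2 - 11/4)*(s/2 + 9/4)*(-s + (s + 1/2)**2/4 + 1/2) - 54*3**(s/2 + 1/4)*(s/2 - 11/4)*(s/2 + 9/4)*(s + 1/2)*(-s + (s + 1/2)**2/4 + 1/2)*log(2) + 54*3**(s/2 + 1/4)*(s/2 - 11/4)*(s/2 + 9/4)*(s + 1/2)*(-s + (s + 1/2)**2/4 + 1/2)*log(3) - 108*3**(s/2 + 1/4)*(s/2 - 11/4)*(s/2 + 9/4)*(-s + (s + 1/2)**2/4 + 1/2) - 6**(s/2 + 1/4)*(s/2 + 9/4)*(s + 1/2)**2*(-s + (s + 1/2)**2/4 + 1/2) + 27*(s/2 - 11/4)*(s/2 + 9/4)*(s + 1/2)**3*log(2) - 54*(s/2 - 11/4)*(s/2 + 9/4)*(s + 1/2)**2*log(2) + 54*(s/2 - 11/4)*(s/2 + 9/4)*(s + 1/2)**2 + 27*(s/2 - 11/4)*(s + 1/2)**2*(-s + (s + 1/2)**2/4 + 1/2)/4)/(54*(3/2)**s*(s/2 - 11/4)*(s/2 + 9/4)*(s + 1/2)**2*(-s + (s + 1/2)**2/4 + 1/2))
  -9/2 < Re(s) < 11/2

the common scale on t comes off first: t**(9/2) on [0, sqrt(2)/2); log(t**2)/t**(3/2) on [sqrt(2)/2, 1); sqrt(t)*log(t**2) on [1, sqrt(6)/2); …
back out the shared t-power: t**4 on [0, sqrt(2)/2); log(t**2)/t**2 on [sqrt(2)/2, 1); log(t**2) on [1, sqrt(6)/2); …
reversing the power substitution: t**2 on [0, 1/2); log(t)/t on [1/2, 1); log(t) on [1, 3/2); …
linearity at sqrt(2)/3, 2/3, sqrt(6)/3, 2*sqrt(3)/3 turns ℳ[f](s) into 5 summed integrals
∫ 81*sqrt(6)*t**(9/2)/32·t^(s-1) over [0, sqrt(2)/3)
[sqrt(2)/3, 2/3) adds the kernel integral of 2*sqrt(6)*log(9*t**2/4)/(9*t**(3/2))
segment 2/3 to sqrt(6)/3 holds sqrt(6)*sqrt(t)*log(9*t**2/4)/2; add its integral
on [sqrt(6)/3, 2*sqrt(3)/3): add ∫ sqrt(6)*sqrt(t)*exp(-9*t**2/4)/2·t^(s-1) dt
for t in [2*sqrt(3)/3, ∞): the term is ∫ 32*sqrt(6)/(729*t**(11/2))·t^(s-1)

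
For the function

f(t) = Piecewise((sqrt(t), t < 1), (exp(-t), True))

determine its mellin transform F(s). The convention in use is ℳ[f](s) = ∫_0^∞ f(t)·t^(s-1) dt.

summing 2 kernel integrals split by 1 yields ℳ[f](s)
on [0, 1) integrate f = sqrt(t) against the kernel
over [1, ∞), the kernel integral of exp(-t) enters the sum

((2*s + 1)*uppergamma(s, 1) + 2)/(2*s + 1)
  Re(s) > -1/2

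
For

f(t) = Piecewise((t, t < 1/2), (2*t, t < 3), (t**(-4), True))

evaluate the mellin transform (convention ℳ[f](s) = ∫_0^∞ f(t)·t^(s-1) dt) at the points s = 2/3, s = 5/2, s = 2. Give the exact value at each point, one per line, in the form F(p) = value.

the 3 pieces separated at 1/2, 3 each add one integral
segment 0 to 1/2 holds t; add its integral
[1/2, 3) adds the kernel integral of 2*t
over [3, ∞), the kernel integral of t**(-4) enters the sum

F(2/3) = 2**(1/3)*(-81 + 973*6**(2/3))/540
F(5/2) = sqrt(2)*(-27 + 11720*sqrt(6))/1512
F(2) = 1297/72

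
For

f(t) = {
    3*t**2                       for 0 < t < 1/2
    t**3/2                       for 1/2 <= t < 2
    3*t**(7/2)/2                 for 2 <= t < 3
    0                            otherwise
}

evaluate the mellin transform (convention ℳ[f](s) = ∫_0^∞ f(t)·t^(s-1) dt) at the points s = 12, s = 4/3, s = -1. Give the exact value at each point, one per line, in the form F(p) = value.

F(12) = -98304*sqrt(2)/31 + 2505397617/2293760 + 43046721*sqrt(3)/31
F(4/3) = -144*2**(5/6)/29 + 219*2**(2/3)/4160 + 24*2**(1/3)/13 + 729*3**(5/6)/29
F(-1) = -12*sqrt(2)/5 + 39/16 + 27*sqrt(3)/5

the 3 pieces separated at 1/2, 2 each add one integral
segment 0 to 1/2 holds 3*t**2; add its integral
∫ t**3/2·t^(s-1) over [1/2, 2)
for t in [2, 3): the term is ∫ 3*t**(7/2)/2·t^(s-1)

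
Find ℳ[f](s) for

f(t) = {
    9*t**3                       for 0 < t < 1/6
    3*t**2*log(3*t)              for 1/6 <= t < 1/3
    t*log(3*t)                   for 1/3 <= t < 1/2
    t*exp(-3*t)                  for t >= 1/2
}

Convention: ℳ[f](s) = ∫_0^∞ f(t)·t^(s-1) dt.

(8*2**s*(s + 1)**2*(s + 3)*(2*s + (s + 1)**2 + 3)*uppergamma(s + 1, 3/2) - 8*2**s*(s + 1)**2*(s + 3) + 8*2**s*(s + 3)*(2*s + (s + 1)**2 + 3) + 3**s*(s + 1)*(s + 3)*(-12*log(2) + 12*log(3))*(2*s + (s + 1)**2 + 3) - 12*3**s*(s + 3)*(2*s + (s + 1)**2 + 3) + (s + 1)**3*(s + 3)*log(4) + (s + 1)**2*(s + 3)*log(4) + 2*(s + 1)**2*(s + 3) + (s + 1)**2*(2*s + (s + 1)**2 + 3))/(24*6**s*(s + 1)**2*(s + 3)*(2*s + (s + 1)**2 + 3))
  Re(s) > -3

back out the shared t-power: 9*t**2 on [0, 1/6); 3*t*log(3*t) on [1/6, 1/3); log(3*t) on [1/3, 1/2); …
undo the common scale on t: t**2 on [0, 1/2); t*log(t) on [1/2, 1); log(t) on [1, 3/2); …
decompose at 1/6, 1/3, 1/2; ℳ[f](s) sums the 4 pieces' integrals
the [0, 1/6) slice contributes ∫ 9*t**3·t^(s-1) dt
∫ over [1/6, 1/3) of 3*t**2*log(3*t)·t^(s-1) joins the sum
on [1/3, 1/2) integrate f = t*log(3*t) against the kernel
on [1/2, ∞): add ∫ t*exp(-3*t)·t^(s-1) dt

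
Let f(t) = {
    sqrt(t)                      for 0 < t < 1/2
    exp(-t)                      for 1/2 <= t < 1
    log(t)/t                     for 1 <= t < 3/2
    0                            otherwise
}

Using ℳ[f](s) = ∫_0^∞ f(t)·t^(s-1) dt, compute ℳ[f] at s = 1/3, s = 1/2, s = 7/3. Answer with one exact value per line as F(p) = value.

F(1/3) = -3*2**(2/3)*3**(1/3)/4 + log(2**(2**(2/3)*3**(1/3)/2)/3**(2**(2/3)*3**(1/3)/2)) - uppergamma(1/3, 1) + uppergamma(1/3, 1/2) + 3*2**(1/6)/5 + 9/4
F(1/2) = -4*sqrt(6)/3 + log(2**(2*sqrt(6)/3)/3**(2*sqrt(6)/3)) - sqrt(pi)*erfc(1) + sqrt(pi)*erfc(sqrt(2)/2) + 9/2
F(7/3) = -uppergamma(7/3, 1) - 27*2**(2/3)*3**(1/3)/64 + 3*2**(1/6)/68 + log(3**(9*2**(2/3)*3**(1/3)/16)/2**(9*2**(2/3)*3**(1/3)/16)) + 9/16 + uppergamma(7/3, 1/2)

the 3 pieces separated at 1/2, 1 each add one integral
piece [0, 1/2): integrate sqrt(t) against the kernel
over [1/2, 1), the kernel integral of exp(-t) enters the sum
∫ log(t)/t·t^(s-1) over [1, 3/2)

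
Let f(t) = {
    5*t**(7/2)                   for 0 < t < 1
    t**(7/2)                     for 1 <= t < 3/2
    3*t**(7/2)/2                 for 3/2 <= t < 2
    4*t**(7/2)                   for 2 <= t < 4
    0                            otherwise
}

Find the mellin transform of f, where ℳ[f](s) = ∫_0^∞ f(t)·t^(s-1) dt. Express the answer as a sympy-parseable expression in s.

split f at 1, 3/2, 2: ℳ[f](s) collects 4 kernel integrals
∫ over [0, 1) of 5*t**(7/2)·t^(s-1) joins the sum
on [1, 3/2) integrate f = t**(7/2) against the kernel
[3/2, 2) adds the kernel integral of 3*t**(7/2)/2
the [2, 4) slice contributes ∫ 4*t**(7/2)·t^(s-1) dt

(-5*2**(s + 7/2) - (3/2)**(s + 7/2) + 8*4**(s + 7/2) + 8)/(2*s + 7)
  Re(s) > -7/2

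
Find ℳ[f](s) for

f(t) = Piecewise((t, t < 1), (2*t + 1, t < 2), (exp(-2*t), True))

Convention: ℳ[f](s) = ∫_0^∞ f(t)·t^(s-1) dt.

decompose at 1, 2; ℳ[f](s) sums the 3 pieces' integrals
piece [0, 1): integrate t against the kernel
segment 1 to 2 holds (2*t + 1); add its integral
on [2, ∞) integrate f = exp(-2*t) against the kernel

(2**s*s*(s + 1)*uppergamma(s, 4) - 2*4**s*s - 4**s + 5*8**s*s + 8**s)/(4**s*s*(s + 1))
  Re(s) > -1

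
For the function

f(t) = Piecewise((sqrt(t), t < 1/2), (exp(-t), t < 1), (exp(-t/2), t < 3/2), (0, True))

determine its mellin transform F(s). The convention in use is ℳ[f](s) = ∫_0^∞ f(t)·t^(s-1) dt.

decompose at 1/2, 1; ℳ[f](s) sums the 3 pieces' integrals
between 0 and 1/2 the integrand is sqrt(t)·t^(s-1)
over [1/2, 1), the kernel integral of exp(-t) enters the sum
on [1, 3/2): add ∫ exp(-t/2)·t^(s-1) dt

(2**s*(2*s + 1)*uppergamma(s, 1/2) - 2**s*(2*s + 1)*uppergamma(s, 1) + 4**s*(2*s + 1)*uppergamma(s, 1/2) - 4**s*(2*s + 1)*uppergamma(s, 3/4) + sqrt(2))/(2**s*(2*s + 1))
  Re(s) > -1/2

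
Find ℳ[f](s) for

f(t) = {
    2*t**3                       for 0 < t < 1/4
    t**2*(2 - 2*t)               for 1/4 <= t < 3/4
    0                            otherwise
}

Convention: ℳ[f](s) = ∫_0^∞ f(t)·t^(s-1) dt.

the shared t-power comes off first: 2*t on [0, 1/4); 2 - 2*t on [1/4, 3/4)
remove the common scale on t first: t on [0, 1/2); 2 - t on [1/2, 3/2)
slice at 1/4, transform all 2 pieces, and sum them
∫ over [0, 1/4) of 2*t**3·t^(s-1) joins the sum
segment 1/4 to 3/4 holds t**2*(2 - 2*t); add its integral

(9*3**s*(s + 2) + 36*3**s - 2*s - 8)/(32*2**(2*s)*(s + 2)*(s + 3))
  Re(s) > -3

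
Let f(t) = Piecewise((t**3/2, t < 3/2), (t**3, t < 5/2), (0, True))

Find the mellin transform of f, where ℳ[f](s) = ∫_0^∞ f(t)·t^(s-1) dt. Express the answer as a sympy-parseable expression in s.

(-27*3**s + 250*5**s)/(16*2**s*(s + 3))
  Re(s) > -3

summing 2 kernel integrals split by 3/2 yields ℳ[f](s)
over [0, 3/2), the kernel integral of t**3/2 enters the sum
[3/2, 5/2) adds the kernel integral of t**3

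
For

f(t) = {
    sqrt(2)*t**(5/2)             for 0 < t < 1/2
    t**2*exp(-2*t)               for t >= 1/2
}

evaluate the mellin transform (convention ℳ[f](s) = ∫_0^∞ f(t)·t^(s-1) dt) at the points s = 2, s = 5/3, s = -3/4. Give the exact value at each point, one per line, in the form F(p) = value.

F(2) = 1/72 + exp(-1)
F(5/3) = 2**(1/3)*(6 + 25*uppergamma(11/3, 1))/400
F(-3/4) = 2**(3/4)*(7*uppergamma(5/4, 1) + 4)/28

reversing the shared t-power: sqrt(2)*sqrt(t) on [0, 1/2); exp(-2*t) on [1/2, ∞)
undo the common scale on t: sqrt(t) on [0, 1); exp(-t) on [1, ∞)
summing 2 kernel integrals split by 1/2 yields ℳ[f](s)
segment [0, 1/2) carries sqrt(2)*t**(5/2); integrate it
∫ t**2*exp(-2*t)·t^(s-1) over [1/2, ∞)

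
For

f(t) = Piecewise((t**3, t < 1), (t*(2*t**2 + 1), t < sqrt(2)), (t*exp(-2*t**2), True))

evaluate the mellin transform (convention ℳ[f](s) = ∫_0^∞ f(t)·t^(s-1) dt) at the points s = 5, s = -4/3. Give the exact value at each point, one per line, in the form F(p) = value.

the shared t-power comes off first: t**2 on [0, 1); 2*t**2 + 1 on [1, sqrt(2)); exp(-2*t**2) on [sqrt(2), ∞)
back out the power substitution: t on [0, 1); 2*t + 1 on [1, 2); exp(-2*t) on [2, ∞)
f breaks at 1, sqrt(2) into 3 integrals to sum
over [0, 1), the kernel integral of t**3 enters the sum
for t in [1, sqrt(2)): the term is ∫ t*(2*t**2 + 1)·t^(s-1)
the [sqrt(2), ∞) slice contributes ∫ t*exp(-2*t**2)·t^(s-1) dt

F(5) = 13*exp(-4)/8 + 121/24
F(-4/3) = -3*2**(5/6)/10 + 2**(1/6)*uppergamma(-1/6, 4)/2 + 12/5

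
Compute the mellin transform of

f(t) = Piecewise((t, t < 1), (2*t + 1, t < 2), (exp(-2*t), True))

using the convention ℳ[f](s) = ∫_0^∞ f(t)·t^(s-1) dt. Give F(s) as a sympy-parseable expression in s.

decompose at 1, 2; ℳ[f](s) sums the 3 pieces' integrals
segment 0 to 1 holds t; add its integral
∫ over [1, 2) of (2*t + 1)·t^(s-1) joins the sum
piece [2, ∞): integrate exp(-2*t) against the kernel

(2**s*s*(s + 1)*uppergamma(s, 4) - 2*4**s*s - 4**s + 5*8**s*s + 8**s)/(4**s*s*(s + 1))
  Re(s) > -1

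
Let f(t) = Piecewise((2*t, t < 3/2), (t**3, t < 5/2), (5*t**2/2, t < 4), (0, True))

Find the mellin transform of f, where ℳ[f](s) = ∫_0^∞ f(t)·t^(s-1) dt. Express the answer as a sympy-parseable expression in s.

treat the 3 regions marked off by 3/2, 5/2 separately and sum
over [0, 3/2), the kernel integral of 2*t enters the sum
∫ over [3/2, 5/2) of t**3·t^(s-1) joins the sum
[5/2, 4) adds the kernel integral of 5*t**2/2

(320*2**(3*s)*(s + 1)*(s + 3) - 27*3**s*(s + 1)*(s + 2) + 24*3**s*(s + 2)*(s + 3) + 125*5**s*(s + 1)*(s + 2) - 125*5**s*(s + 1)*(s + 3))/(8*2**s*(s + 1)*(s + 2)*(s + 3))
  Re(s) > -1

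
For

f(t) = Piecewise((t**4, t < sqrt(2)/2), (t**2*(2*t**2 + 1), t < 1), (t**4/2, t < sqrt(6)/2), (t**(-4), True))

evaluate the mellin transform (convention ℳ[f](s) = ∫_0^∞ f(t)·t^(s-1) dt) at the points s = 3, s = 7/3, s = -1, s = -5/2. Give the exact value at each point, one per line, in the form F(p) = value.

undo the power substitution: t**2 on [0, 1/2); t*(2*t + 1) on [1/2, 1); t**2/2 on [1, 3/2); …
the shared t-power comes off first: t**3 on [0, 1/2); t**2*(2*t + 1) on [1/2, 1); t**3/2 on [1, 3/2); …
strip the shared t-power: t on [0, 1/2); 2*t + 1 on [1/2, 1); t/2 on [1, 3/2); …
treat the 4 regions marked off by sqrt(2)/2, 1, sqrt(6)/2 separately and sum
∫ over [0, sqrt(2)/2) of t**4·t^(s-1) joins the sum
∫ t**2*(2*t**2 + 1)·t^(s-1) over [sqrt(2)/2, 1)
∫ t**4/2·t^(s-1) over [1, sqrt(6)/2)
[sqrt(6)/2, ∞) adds the kernel integral of t**(-4)

F(3) = -19*sqrt(2)/560 + 29/70 + 305*sqrt(6)/672
F(7/3) = 2**(5/6)*(-1530 + 9240*2**(1/6) + 13169*3**(1/6))/39520
F(-1) = -7*sqrt(2)/12 + 167*sqrt(6)/1080 + 3/2
F(-5/2) = 2**(1/4)*(-1053*2**(3/4) + 383*3**(3/4) + 3510)/2106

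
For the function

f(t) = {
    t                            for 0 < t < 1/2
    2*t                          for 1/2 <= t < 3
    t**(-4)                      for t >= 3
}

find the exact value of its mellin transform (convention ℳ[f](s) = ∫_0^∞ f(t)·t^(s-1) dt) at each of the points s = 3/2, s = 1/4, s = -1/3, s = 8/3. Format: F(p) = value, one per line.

along the cuts 1/2, 3, ℳ[f](s) splits into 3 integrals
on [0, 1/2) integrate f = t against the kernel
∫ 2*t·t^(s-1) over [1/2, 3)
between 3 and ∞ the integrand is t**(-4)·t^(s-1)

F(3/2) = sqrt(2)*(-27 + 1948*sqrt(6))/540
F(1/4) = 2**(3/4)*(-243 + 2918*6**(1/4))/1215
F(-1/3) = 2**(1/3)*(-3159 + 6320*6**(2/3))/4212
F(8/3) = 2**(1/3)*(-9 + 3910*6**(2/3))/528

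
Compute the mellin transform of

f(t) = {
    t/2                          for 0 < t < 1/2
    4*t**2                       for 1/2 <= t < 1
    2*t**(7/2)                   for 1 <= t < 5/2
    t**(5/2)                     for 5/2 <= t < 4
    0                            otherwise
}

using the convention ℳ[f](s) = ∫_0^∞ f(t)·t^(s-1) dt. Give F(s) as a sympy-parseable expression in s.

slice at 1/2, 1, 5/2, transform all 4 pieces, and sum them
over [0, 1/2), the kernel integral of t/2 enters the sum
between 1/2 and 1 the integrand is 4*t**2·t^(s-1)
∫ over [1, 5/2) of 2*t**(7/2)·t^(s-1) joins the sum
piece [5/2, 4): integrate t**(5/2) against the kernel

(512*2**(3*s)*s**3 + 3328*2**(3*s)*s**2 + 6400*2**(3*s)*s + 3584*2**(3*s) + 32*2**s*s**3 + 272*2**s*s**2 + 640*2**s*s + 400*2**s + 200*sqrt(10)*5**s*s**3 + 1050*sqrt(10)*5**s*s**2 + 1750*sqrt(10)*5**s*s + 900*sqrt(10)*5**s - 12*s**3 - 80*s**2 - 153*s - 70)/(4*2**s*(4*s**4 + 36*s**3 + 115*s**2 + 153*s + 70))
  Re(s) > -1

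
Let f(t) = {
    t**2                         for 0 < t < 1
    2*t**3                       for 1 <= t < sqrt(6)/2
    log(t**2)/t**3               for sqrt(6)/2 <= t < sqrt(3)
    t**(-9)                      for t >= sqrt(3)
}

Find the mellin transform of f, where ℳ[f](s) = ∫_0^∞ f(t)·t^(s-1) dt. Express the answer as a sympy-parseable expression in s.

2**(1/2 - s/2)*(324*2**(s/2 - 1/2)*(s/2 - 9/2)*(s/2 + 3/2)*(-s + (s - 1)**2/4 + 2) - 324*2**(s/2 - 1/2)*(s/2 - 9/2)*(s + 2)*(-s + (s - 1)**2/4 + 2) - 54*3**(s/2 - 1/2)*(s/2 - 9/2)*(s/2 + 3/2)*(s - 1)*(s + 2)*log(3) + 54*3**(s/2 - 1/2)*(s/2 - 9/2)*(s/2 + 3/2)*(s - 1)*(s + 2)*log(2) - 108*3**(s/2 - 1/2)*(s/2 - 9/2)*(s/2 + 3/2)*(s + 2)*log(2) + 108*3**(s/2 - 1/2)*(s/2 - 9/2)*(s/2 + 3/2)*(s + 2) + 108*3**(s/2 - 1/2)*(s/2 - 9/2)*(s/2 + 3/2)*(s + 2)*log(3) + 729*3**(s/2 - 1/2)*(s/2 - 9/2)*(s + 2)*(-s + (s - 1)**2/4 + 2) + 27*6**(s/2 - 1/2)*(s/2 - 9/2)*(s/2 + 3/2)*(s - 1)*(s + 2)*log(3) - 54*6**(s/2 - 1/2)*(s/2 - 9/2)*(s/2 + 3/2)*(s + 2)*log(3) - 54*6**(s/2 - 1/2)*(s/2 - 9/2)*(s/2 + 3/2)*(s + 2) - 2*6**(s/2 - 1/2)*(s/2 + 3/2)*(s + 2)*(-s + (s - 1)**2/4 + 2))/(324*(s/2 - 9/2)*(s/2 + 3/2)*(s + 2)*(-s + (s - 1)**2/4 + 2))
  -2 < Re(s) < 9

invert the shared t-power to get t**3 on [0, 1); 2*t**4 on [1, sqrt(6)/2); log(t**2)/t**2 on [sqrt(6)/2, sqrt(3)); …
reversing the power substitution: t**(3/2) on [0, 1); 2*t**2 on [1, 3/2); log(t)/t on [3/2, 3); …
treat the 4 regions marked off by 1, sqrt(6)/2, sqrt(3) separately and sum
∫ over [0, 1) of t**2·t^(s-1) joins the sum
the [1, sqrt(6)/2) slice contributes ∫ 2*t**3·t^(s-1) dt
segment sqrt(6)/2 to sqrt(3) holds log(t**2)/t**3; add its integral
[sqrt(3), ∞) adds the kernel integral of t**(-9)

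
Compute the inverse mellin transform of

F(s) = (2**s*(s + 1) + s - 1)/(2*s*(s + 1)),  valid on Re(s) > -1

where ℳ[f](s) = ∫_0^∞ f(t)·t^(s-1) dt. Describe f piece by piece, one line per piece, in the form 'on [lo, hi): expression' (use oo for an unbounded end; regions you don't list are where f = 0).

split f at 1: ℳ[f](s) collects 2 kernel integrals
for t in [0, 1): the term is ∫ t·t^(s-1)
∫ over [1, 2) of 1/2·t^(s-1) joins the sum

on [0, 1): t
on [1, 2): 1/2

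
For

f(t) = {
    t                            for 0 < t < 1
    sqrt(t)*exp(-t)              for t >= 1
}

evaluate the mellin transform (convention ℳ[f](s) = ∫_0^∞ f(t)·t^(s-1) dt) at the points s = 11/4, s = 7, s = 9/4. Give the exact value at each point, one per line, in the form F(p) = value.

the shared t-power comes off first: sqrt(t) on [0, 1); exp(-t) on [1, ∞)
linearity at 1 turns ℳ[f](s) into 2 summed integrals
[0, 1) adds the kernel integral of t
for t in [1, ∞): the term is ∫ sqrt(t)*exp(-t)·t^(s-1)

F(11/4) = 4/15 + uppergamma(13/4, 1)
F(7) = (E*(16 + 135135*sqrt(pi)*erfc(1)) + 548650)*exp(-1)/128
F(9/4) = 4/13 + uppergamma(11/4, 1)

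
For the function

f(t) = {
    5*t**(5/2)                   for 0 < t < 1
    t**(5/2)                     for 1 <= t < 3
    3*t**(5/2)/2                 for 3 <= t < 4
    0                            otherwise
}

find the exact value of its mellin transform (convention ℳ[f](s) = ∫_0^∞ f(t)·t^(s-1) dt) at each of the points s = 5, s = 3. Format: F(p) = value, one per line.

along the cuts 1, 3, ℳ[f](s) splits into 3 integrals
segment [0, 1) carries 5*t**(5/2); integrate it
piece [1, 3): integrate t**(5/2) against the kernel
segment [3, 4) carries 3*t**(5/2)/2; integrate it

F(5) = 98312/15 - 729*sqrt(3)/5
F(3) = 6152/11 - 243*sqrt(3)/11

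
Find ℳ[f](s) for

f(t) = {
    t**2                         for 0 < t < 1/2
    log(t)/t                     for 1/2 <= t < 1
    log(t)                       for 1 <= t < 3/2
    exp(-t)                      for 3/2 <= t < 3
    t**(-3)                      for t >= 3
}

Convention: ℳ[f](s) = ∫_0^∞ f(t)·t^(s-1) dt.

decompose at 1/2, 1, 3/2, 3; ℳ[f](s) sums the 5 pieces' integrals
[0, 1/2) adds the kernel integral of t**2
over [1/2, 1), the kernel integral of log(t)/t enters the sum
segment 1 to 3/2 holds log(t); add its integral
the [3/2, 3) slice contributes ∫ exp(-t)·t^(s-1) dt
the [3, ∞) slice contributes ∫ t**(-3)·t^(s-1) dt

(108*2**s*s**2*(s - 3)*(s + 2)*(s**2 - 2*s + 1)*uppergamma(s, 3/2) - 108*2**s*s**2*(s - 3)*(s + 2)*(s**2 - 2*s + 1)*uppergamma(s, 3) - 108*2**s*s**2*(s - 3)*(s + 2) + 108*2**s*(s - 3)*(s + 2)*(s**2 - 2*s + 1) - 108*3**s*s*(s - 3)*(s + 2)*(s**2 - 2*s + 1)*log(2) + 108*3**s*s*(s - 3)*(s + 2)*(s**2 - 2*s + 1)*log(3) - 108*3**s*(s - 3)*(s + 2)*(s**2 - 2*s + 1) - 4*6**s*s**2*(s + 2)*(s**2 - 2*s + 1) + 216*s**3*(s - 3)*(s + 2)*log(2) - 216*s**2*(s - 3)*(s + 2)*log(2) + 216*s**2*(s - 3)*(s + 2) + 27*s**2*(s - 3)*(s**2 - 2*s + 1))/(108*2**s*s**2*(s - 3)*(s + 2)*(s**2 - 2*s + 1))
  -2 < Re(s) < 3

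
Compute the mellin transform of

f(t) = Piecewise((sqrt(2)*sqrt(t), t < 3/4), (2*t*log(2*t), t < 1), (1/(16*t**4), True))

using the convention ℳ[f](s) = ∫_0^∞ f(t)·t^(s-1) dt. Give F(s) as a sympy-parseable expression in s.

(-32*2**(2*s)*(s - 4)*(2*s + 1) + 3**s*s*(s - 4)*(2*s + 1)*(-24*log(3) + 24*log(2)) + 3**s*(s - 4)*(2*s + 1)*(-24*log(3) + 24*log(2)) + 24*3**s*(s - 4)*(2*s + 1) + 16*3**s*sqrt(6)*(s - 4)*(s**2 + 2*s + 1) + 32*4**s*s*(s - 4)*(2*s + 1)*log(2) + 32*4**s*(s - 4)*(2*s + 1)*log(2) - 4**s*(2*s + 1)*(s**2 + 2*s + 1))/(16*2**(2*s)*(s - 4)*(2*s + 1)*(s**2 + 2*s + 1))
  -1/2 < Re(s) < 4

the common scale on t comes off first: sqrt(t) on [0, 3/2); t*log(t) on [3/2, 2); t**(-4) on [2, ∞)
linearity at 3/4, 1 turns ℳ[f](s) into 3 summed integrals
the [0, 3/4) slice contributes ∫ sqrt(2)*sqrt(t)·t^(s-1) dt
between 3/4 and 1 the integrand is 2*t*log(2*t)·t^(s-1)
over [1, ∞), the kernel integral of 1/(16*t**4) enters the sum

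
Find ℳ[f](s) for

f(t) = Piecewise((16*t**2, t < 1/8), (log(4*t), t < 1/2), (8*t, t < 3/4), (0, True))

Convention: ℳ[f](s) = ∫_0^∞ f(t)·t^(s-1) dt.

invert the common scale on t to get 4*t**2 on [0, 1/4); log(2*t) on [1/4, 1); 4*t on [1, 3/2)
invert the common scale on t to get t**2 on [0, 1/2); log(t) on [1/2, 2); 2*t on [2, 3)
f breaks at 1/8, 1/2 into 3 integrals to sum
∫ over [0, 1/8) of 16*t**2·t^(s-1) joins the sum
segment 1/8 to 1/2 holds log(4*t); add its integral
between 1/2 and 3/4 the integrand is 8*t·t^(s-1)

(-16*2**(2*s)*s**2*(s + 2) + 4*2**(2*s)*s*(s + 1)*(s + 2)*log(2) - 4*2**(2*s)*(s + 1)*(s + 2) + 24*6**s*s**2*(s + 2) + s**2*(s + 1) + 4*s*(s + 1)*(s + 2)*log(2) + 4*(s + 1)*(s + 2))/(4*2**(3*s)*s**2*(s + 1)*(s + 2))
  Re(s) > -2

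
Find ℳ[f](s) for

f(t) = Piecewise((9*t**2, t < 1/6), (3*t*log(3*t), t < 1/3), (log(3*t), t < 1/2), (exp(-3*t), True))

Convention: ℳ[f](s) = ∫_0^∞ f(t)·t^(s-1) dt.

(4*2**s*s**2*(s + 2)*(s**2 + 2*s + 1)*uppergamma(s, 3/2) - 4*2**s*s**2*(s + 2) + 4*2**s*(s + 2)*(s**2 + 2*s + 1) + 3**s*s*(s + 2)*(-4*log(2) + 4*log(3))*(s**2 + 2*s + 1) - 4*3**s*(s + 2)*(s**2 + 2*s + 1) + s**3*(s + 2)*log(4) + s**2*(s + 2)*log(4) + 2*s**2*(s + 2) + s**2*(s**2 + 2*s + 1))/(4*6**s*s**2*(s + 2)*(s**2 + 2*s + 1))
  Re(s) > -2

reversing the common scale on t: t**2 on [0, 1/2); t*log(t) on [1/2, 1); log(t) on [1, 3/2); …
integrate the 4 segments split at 1/6, 1/3, 1/2, then add the results
∫ over [0, 1/6) of 9*t**2·t^(s-1) joins the sum
for t in [1/6, 1/3): the term is ∫ 3*t*log(3*t)·t^(s-1)
∫ log(3*t)·t^(s-1) over [1/3, 1/2)
∫ over [1/2, ∞) of exp(-3*t)·t^(s-1) joins the sum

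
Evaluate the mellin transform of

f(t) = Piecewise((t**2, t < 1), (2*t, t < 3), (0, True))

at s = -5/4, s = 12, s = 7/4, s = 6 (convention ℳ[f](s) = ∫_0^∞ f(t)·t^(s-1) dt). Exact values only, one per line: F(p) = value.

invert the shared t-power to get t**(3/2) on [0, 1); 2*sqrt(t) on [1, 3)
split f at 1: ℳ[f](s) collects 2 kernel integrals
on [0, 1) integrate f = t**2 against the kernel
piece [1, 3): integrate 2*t against the kernel

F(-5/4) = 28/3 - 8*3**(3/4)/3
F(12) = 44641029/182
F(7/4) = -76/165 + 72*3**(3/4)/11
F(6) = 34983/56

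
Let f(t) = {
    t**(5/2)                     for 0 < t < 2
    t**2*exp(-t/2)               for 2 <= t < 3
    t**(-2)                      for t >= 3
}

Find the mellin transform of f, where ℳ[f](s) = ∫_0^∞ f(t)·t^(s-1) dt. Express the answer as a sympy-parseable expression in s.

(36*2**s*(s - 2)*(2*s + 5)*uppergamma(s + 2, 1) - 36*2**s*(s - 2)*(2*s + 5)*uppergamma(s + 2, 3/2) + 72*2**(s + 1/2)*(s - 2) - 3**s*(2*s + 5))/(9*(s - 2)*(2*s + 5))
  -5/2 < Re(s) < 2

undo the shared t-power: sqrt(t) on [0, 2); exp(-t/2) on [2, 3); t**(-4) on [3, ∞)
linearity at 2, 3 turns ℳ[f](s) into 3 summed integrals
∫ over [0, 2) of t**(5/2)·t^(s-1) joins the sum
for t in [2, 3): the term is ∫ t**2*exp(-t/2)·t^(s-1)
∫ over [3, ∞) of t**(-2)·t^(s-1) joins the sum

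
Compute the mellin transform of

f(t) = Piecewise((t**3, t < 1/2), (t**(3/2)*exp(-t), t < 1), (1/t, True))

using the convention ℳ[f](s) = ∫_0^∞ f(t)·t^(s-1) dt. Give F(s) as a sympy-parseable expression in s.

2**(-s - 7/2)*(2**(s + 7/2)*(-s - 3) + 2**(s + 7/2)*(s - 1)*(s + 3)*uppergamma(s + 3/2, 1/2) - 2**(s + 7/2)*(s - 1)*(s + 3)*uppergamma(s + 3/2, 1) + sqrt(2)*(s - 1))/((s - 1)*(s + 3))
  -3 < Re(s) < 1

remove the shared t-power first: t**2 on [0, 1/2); sqrt(t)*exp(-t) on [1/2, 1); t**(-2) on [1, ∞)
strip the shared t-power: t**(3/2) on [0, 1/2); exp(-t) on [1/2, 1); t**(-5/2) on [1, ∞)
integrate the 3 segments split at 1/2, 1, then add the results
on [0, 1/2): add ∫ t**3·t^(s-1) dt
piece [1/2, 1): integrate t**(3/2)*exp(-t) against the kernel
segment [1, ∞) carries 1/t; integrate it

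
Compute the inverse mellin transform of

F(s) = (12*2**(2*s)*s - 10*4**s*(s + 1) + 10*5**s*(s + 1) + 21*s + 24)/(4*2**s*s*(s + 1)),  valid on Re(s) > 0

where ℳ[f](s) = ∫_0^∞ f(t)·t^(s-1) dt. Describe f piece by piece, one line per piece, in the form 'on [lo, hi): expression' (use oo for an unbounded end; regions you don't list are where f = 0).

on [0, 1/2): 6
on [1/2, 2): 3*t/2
on [2, 5/2): 5/2

the 3 pieces separated at 1/2, 2 each add one integral
over [0, 1/2), the kernel integral of 6 enters the sum
piece [1/2, 2): integrate 3*t/2 against the kernel
∫ over [2, 5/2) of 5/2·t^(s-1) joins the sum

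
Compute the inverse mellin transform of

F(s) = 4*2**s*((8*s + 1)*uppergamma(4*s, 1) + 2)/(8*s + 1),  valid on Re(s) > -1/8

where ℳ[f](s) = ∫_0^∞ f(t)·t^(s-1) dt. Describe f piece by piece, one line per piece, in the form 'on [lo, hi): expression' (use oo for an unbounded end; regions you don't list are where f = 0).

invert the common scale on t to get t**(1/8) on [0, 1); exp(-t**(1/4)) on [1, ∞)
the power substitution comes off first: t**(1/4) on [0, 1); exp(-sqrt(t)) on [1, ∞)
back out the power substitution: sqrt(t) on [0, 1); exp(-t) on [1, ∞)
cuts at 2: linearity sums the 2 kernel integrals
the [0, 2) slice contributes ∫ 2**(7/8)*t**(1/8)/2·t^(s-1) dt
over [2, ∞), the kernel integral of exp(-2**(3/4)*t**(1/4)/2) enters the sum

on [0, 2): 2**(7/8)*t**(1/8)/2
on [2, oo): exp(-2**(3/4)*t**(1/4)/2)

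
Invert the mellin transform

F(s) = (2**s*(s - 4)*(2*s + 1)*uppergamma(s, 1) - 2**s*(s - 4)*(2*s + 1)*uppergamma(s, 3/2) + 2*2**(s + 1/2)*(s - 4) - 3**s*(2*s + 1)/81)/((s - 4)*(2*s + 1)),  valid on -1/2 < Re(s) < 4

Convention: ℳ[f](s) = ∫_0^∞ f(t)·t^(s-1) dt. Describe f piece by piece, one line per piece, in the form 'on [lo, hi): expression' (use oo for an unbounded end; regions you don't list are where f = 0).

on [0, 2): sqrt(t)
on [2, 3): exp(-t/2)
on [3, oo): t**(-4)

integrate the 3 segments split at 2, 3, then add the results
∫ sqrt(t)·t^(s-1) over [0, 2)
segment [2, 3) carries exp(-t/2); integrate it
on [3, ∞) integrate f = t**(-4) against the kernel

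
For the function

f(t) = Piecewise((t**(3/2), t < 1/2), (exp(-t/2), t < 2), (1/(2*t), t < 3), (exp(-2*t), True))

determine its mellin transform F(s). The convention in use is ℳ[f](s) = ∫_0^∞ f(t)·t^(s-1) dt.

(12*24**s*(s - 1)*(2*s + 3)*uppergamma(s, 1/4) - 12*24**s*(s - 1)*(2*s + 3)*uppergamma(s, 1) - 3*24**s*(2*s + 3) + 2*36**s*(2*s + 3) + 12*6**s*(s - 1)*(2*s + 3)*uppergamma(s, 6) + 6*sqrt(2)*6**s*(s - 1))/(12*12**s*(s - 1)*(2*s + 3))
  Re(s) > -3/2

integrate the 4 segments split at 1/2, 2, 3, then add the results
piece [0, 1/2): integrate t**(3/2) against the kernel
for t in [1/2, 2): the term is ∫ exp(-t/2)·t^(s-1)
between 2 and 3 the integrand is 1/(2*t)·t^(s-1)
for t in [3, ∞): the term is ∫ exp(-2*t)·t^(s-1)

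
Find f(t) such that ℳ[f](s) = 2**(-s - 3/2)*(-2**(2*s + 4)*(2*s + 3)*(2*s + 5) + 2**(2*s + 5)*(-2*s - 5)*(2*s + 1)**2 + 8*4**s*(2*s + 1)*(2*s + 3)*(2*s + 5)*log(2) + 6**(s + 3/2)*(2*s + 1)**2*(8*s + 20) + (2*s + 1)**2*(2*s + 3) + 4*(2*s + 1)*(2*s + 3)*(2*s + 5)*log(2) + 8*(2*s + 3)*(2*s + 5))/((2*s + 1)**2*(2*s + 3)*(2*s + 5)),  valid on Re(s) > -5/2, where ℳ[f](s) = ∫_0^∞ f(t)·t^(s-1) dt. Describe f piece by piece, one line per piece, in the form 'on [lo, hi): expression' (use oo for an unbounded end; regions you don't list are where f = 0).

on [0, 1/2): t**(5/2)
on [1/2, 2): sqrt(t)*log(t)
on [2, 3): 2*t**(3/2)

undo the shared t-power: t**2 on [0, 1/2); log(t) on [1/2, 2); 2*t on [2, 3)
cuts at 1/2, 2: linearity sums the 3 kernel integrals
∫ over [0, 1/2) of t**(5/2)·t^(s-1) joins the sum
over [1/2, 2), the kernel integral of sqrt(t)*log(t) enters the sum
between 2 and 3 the integrand is 2*t**(3/2)·t^(s-1)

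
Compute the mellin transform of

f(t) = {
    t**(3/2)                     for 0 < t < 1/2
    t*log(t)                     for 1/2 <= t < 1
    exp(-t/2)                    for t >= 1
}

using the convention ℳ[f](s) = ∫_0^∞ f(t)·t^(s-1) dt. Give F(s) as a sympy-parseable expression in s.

split f at 1/2, 1: ℳ[f](s) collects 3 kernel integrals
∫ t**(3/2)·t^(s-1) over [0, 1/2)
on [1/2, 1) integrate f = t*log(t) against the kernel
segment [1, ∞) carries exp(-t/2); integrate it

(2*2**(2*s)*(2*s + 3)*(s**2 + 2*s + 1)*uppergamma(s, 1/2) - 2*2**s*(2*s + 3) + s*(2*s + 3)*log(2) + 2*s + (2*s + 3)*log(2) + sqrt(2)*(s**2 + 2*s + 1) + 3)/(2*2**s*(2*s + 3)*(s**2 + 2*s + 1))
  Re(s) > -3/2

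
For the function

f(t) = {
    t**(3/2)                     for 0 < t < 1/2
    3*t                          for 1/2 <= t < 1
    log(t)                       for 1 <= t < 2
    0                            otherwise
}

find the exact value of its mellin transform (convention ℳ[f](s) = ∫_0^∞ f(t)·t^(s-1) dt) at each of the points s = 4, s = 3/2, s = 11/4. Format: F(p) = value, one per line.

F(4) = -57/160 + sqrt(2)/352 + 4*log(2)
F(3/2) = sqrt(2)*(-748 + 960*log(2) + 607*sqrt(2))/720
F(11/4) = -8583*2**(3/4)/16456 - 2**(1/4)/20 + 564/605 + 16*2**(3/4)*log(2)/11

breakpoints 1/2, 1: one integral from each of the 3 segments
[0, 1/2) adds the kernel integral of t**(3/2)
segment 1/2 to 1 holds 3*t; add its integral
segment [1, 2) carries log(t); integrate it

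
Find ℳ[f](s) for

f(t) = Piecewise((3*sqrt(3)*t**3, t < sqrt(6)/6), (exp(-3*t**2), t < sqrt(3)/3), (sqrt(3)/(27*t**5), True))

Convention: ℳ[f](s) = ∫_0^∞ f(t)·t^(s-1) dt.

remove the power substitution first: 3*sqrt(3)*t**(3/2) on [0, 1/6); exp(-3*t) on [1/6, 1/3); sqrt(3)/(27*t**(5/2)) on [1/3, ∞)
back out the common scale on t: t**(3/2) on [0, 1/2); exp(-t) on [1/2, 1); t**(-5/2) on [1, ∞)
integrate the 3 segments split at sqrt(6)/6, sqrt(3)/3, then add the results
∫ over [0, sqrt(6)/6) of 3*sqrt(3)*t**3·t^(s-1) joins the sum
on [sqrt(6)/6, sqrt(3)/3): add ∫ exp(-3*t**2)·t^(s-1) dt
the [sqrt(3)/3, ∞) slice contributes ∫ sqrt(3)/(27*t**5)·t^(s-1) dt

(2*2**(s/2)*(s - 5)*(s + 3)*uppergamma(s/2, 1/2) - 2*2**(s/2)*(s - 5)*(s + 3)*uppergamma(s/2, 1) - 4*2**(s/2)*(s + 3) + sqrt(2)*(s - 5))/(4*6**(s/2)*(s - 5)*(s + 3))
  -3 < Re(s) < 5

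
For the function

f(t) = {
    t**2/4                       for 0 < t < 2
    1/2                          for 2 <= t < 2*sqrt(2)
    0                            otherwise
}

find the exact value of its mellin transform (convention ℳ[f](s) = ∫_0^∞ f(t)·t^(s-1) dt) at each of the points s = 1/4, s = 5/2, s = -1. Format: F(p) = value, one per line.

F(1/4) = -14*2**(1/4)/9 + 2*2**(3/8)
F(5/2) = 4*sqrt(2)/45 + 8*2**(3/4)/5
F(-1) = 3/4 - sqrt(2)/8

undo the common scale on t: t**2 on [0, 1); 1/2 on [1, sqrt(2))
invert the power substitution to get t on [0, 1); 1/2 on [1, 2)
summing 2 kernel integrals split by 2 yields ℳ[f](s)
segment [0, 2) carries t**2/4; integrate it
on [2, 2*sqrt(2)): add ∫ 1/2·t^(s-1) dt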